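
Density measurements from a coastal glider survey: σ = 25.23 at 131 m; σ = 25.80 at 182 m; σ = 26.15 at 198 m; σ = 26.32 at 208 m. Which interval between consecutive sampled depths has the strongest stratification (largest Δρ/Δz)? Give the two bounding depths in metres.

182–198 m

Compute the density gradient over each adjacent pair:
  131–182 m: Δρ/Δz = 0.57/51 = 0.011 kg m⁻⁴
  182–198 m: Δρ/Δz = 0.35/16 = 0.022 kg m⁻⁴
  198–208 m: Δρ/Δz = 0.17/10 = 0.017 kg m⁻⁴
The largest gradient is in the 182–198 m interval — the pycnocline.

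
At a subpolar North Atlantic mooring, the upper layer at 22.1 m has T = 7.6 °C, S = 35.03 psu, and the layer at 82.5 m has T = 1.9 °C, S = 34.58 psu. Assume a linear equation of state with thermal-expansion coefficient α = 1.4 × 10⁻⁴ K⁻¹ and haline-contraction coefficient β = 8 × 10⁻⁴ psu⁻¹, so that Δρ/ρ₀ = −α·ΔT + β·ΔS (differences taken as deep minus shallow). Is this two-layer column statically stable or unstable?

ΔT = 1.9 − 7.6 = -5.7 K and ΔS = 34.58 − 35.03 = -0.45 psu (deep − shallow).
−αΔT = 7.98 × 10⁻⁴; βΔS = -3.60 × 10⁻⁴; sum Δρ/ρ₀ = 4.38 × 10⁻⁴.
Δρ/ρ₀ > 0, so Δρ > 0: deeper water is denser → statically stable.

stable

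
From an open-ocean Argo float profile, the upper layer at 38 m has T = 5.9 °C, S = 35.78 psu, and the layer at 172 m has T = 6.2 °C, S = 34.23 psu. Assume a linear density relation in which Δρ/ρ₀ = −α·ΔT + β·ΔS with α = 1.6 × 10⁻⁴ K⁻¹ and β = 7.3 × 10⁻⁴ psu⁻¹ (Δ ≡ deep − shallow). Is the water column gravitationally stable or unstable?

ΔT = 6.2 − 5.9 = +0.3 K and ΔS = 34.23 − 35.78 = -1.55 psu (deep − shallow).
−αΔT = -4.80 × 10⁻⁵; βΔS = -1.1315 × 10⁻³; sum Δρ/ρ₀ = -1.1795 × 10⁻³.
Δρ/ρ₀ < 0, so Δρ < 0: deeper water is lighter → statically unstable; the column would overturn.

unstable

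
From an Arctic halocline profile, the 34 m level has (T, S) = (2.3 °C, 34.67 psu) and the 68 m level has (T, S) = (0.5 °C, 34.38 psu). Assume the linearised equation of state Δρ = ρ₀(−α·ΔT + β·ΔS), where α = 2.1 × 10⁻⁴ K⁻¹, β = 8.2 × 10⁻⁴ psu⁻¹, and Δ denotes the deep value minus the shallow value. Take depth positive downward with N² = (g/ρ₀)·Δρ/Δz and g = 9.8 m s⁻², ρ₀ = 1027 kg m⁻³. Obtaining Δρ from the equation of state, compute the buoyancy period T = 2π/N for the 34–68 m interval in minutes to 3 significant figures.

16.5 min

ΔT = -1.8 K, ΔS = -0.29 psu (deep − shallow).
Δρ/ρ₀ = −αΔT + βΔS = 3.78 × 10⁻⁴ − 2.378 × 10⁻⁴ = 1.402 × 10⁻⁴, so Δρ ≈ 0.1440 kg m⁻³.
N² = (g/ρ₀)·Δρ/Δz = g·(Δρ/ρ₀)/Δz = 9.8 × 1.402 × 10⁻⁴ / 34 = 4.0411 × 10⁻⁵ s⁻².
N = √(4.0411 × 10⁻⁵) = 6.3570 × 10⁻³ rad s⁻¹ → T = 2π/N = 988.39 s = 16.473 min ≈ 16.5 min.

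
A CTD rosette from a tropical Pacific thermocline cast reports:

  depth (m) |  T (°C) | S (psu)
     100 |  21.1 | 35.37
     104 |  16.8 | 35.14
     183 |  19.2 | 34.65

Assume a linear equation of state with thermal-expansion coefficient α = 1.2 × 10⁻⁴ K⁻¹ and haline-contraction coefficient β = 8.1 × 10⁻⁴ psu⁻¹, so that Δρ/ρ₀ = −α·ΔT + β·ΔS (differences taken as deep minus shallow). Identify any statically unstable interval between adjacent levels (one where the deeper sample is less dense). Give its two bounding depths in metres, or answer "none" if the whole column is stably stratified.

104–183 m

Evaluate Δρ/ρ₀ = −αΔT + βΔS across each adjacent pair:
  100–104 m: −αΔT+βΔS = −(1.2 × 10⁻⁴)(-4.3)+(8.1 × 10⁻⁴)(-0.23) = 3.3 × 10⁻⁴ → stable
  104–183 m: −αΔT+βΔS = −(1.2 × 10⁻⁴)(+2.4)+(8.1 × 10⁻⁴)(-0.49) = -6.8 × 10⁻⁴ → UNSTABLE
The 104–183 m interval has Δρ < 0: lighter water underlies denser water.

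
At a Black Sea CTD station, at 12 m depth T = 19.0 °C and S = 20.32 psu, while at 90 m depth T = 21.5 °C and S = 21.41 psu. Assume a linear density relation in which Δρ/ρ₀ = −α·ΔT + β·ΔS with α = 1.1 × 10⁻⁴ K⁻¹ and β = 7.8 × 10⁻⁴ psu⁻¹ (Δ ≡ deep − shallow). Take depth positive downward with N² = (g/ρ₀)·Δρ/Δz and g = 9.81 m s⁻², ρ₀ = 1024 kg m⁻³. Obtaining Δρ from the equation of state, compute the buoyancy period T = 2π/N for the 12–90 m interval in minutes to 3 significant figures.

ΔT = +2.5 K, ΔS = +1.09 psu (deep − shallow).
Δρ/ρ₀ = −αΔT + βΔS = -2.75 × 10⁻⁴ + 8.502 × 10⁻⁴ = 5.752 × 10⁻⁴, so Δρ ≈ 0.5890 kg m⁻³.
N² = (g/ρ₀)·Δρ/Δz = g·(Δρ/ρ₀)/Δz = 9.81 × 5.752 × 10⁻⁴ / 78 = 7.2342 × 10⁻⁵ s⁻².
N = √(7.2342 × 10⁻⁵) = 8.5054 × 10⁻³ rad s⁻¹ → T = 2π/N = 738.73 s = 12.312 min ≈ 12.3 min.

12.3 min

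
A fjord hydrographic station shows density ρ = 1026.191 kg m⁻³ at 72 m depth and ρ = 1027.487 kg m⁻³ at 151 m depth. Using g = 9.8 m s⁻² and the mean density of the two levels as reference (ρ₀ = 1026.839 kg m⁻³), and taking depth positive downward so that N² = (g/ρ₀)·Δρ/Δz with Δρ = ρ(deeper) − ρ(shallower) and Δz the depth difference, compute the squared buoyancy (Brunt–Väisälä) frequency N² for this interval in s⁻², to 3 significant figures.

1.57 × 10⁻⁴ s⁻²

Δρ = 1027.487 − 1026.191 = 1.296 kg m⁻³ over Δz = 151 − 72 = 79 m.
N² = (9.8/1026.839) × (1.296/79) = 1.5657 × 10⁻⁴ s⁻² ≈ 1.57 × 10⁻⁴ s⁻².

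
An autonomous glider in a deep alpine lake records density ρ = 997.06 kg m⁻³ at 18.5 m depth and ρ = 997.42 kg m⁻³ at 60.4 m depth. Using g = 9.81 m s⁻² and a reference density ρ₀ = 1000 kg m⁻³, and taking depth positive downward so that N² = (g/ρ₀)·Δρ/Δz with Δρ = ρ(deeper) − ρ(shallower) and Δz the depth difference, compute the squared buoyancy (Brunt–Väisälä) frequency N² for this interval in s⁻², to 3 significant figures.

Δρ = 997.42 − 997.06 = 0.36 kg m⁻³ over Δz = 60.4 − 18.5 = 41.9 m.
N² = (9.81/1000) × (0.36/41.9) = 8.4286 × 10⁻⁵ s⁻² ≈ 8.43 × 10⁻⁵ s⁻².

8.43 × 10⁻⁵ s⁻²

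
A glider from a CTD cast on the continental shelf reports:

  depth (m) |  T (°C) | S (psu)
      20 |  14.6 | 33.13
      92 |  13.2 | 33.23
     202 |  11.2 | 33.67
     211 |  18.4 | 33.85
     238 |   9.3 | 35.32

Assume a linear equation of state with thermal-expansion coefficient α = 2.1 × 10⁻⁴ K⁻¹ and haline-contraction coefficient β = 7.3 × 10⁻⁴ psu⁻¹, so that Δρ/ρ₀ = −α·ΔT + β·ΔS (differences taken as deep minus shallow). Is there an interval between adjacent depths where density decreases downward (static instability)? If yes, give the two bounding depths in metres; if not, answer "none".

Evaluate Δρ/ρ₀ = −αΔT + βΔS across each adjacent pair:
  20–92 m: −αΔT+βΔS = −(2.1 × 10⁻⁴)(-1.4)+(7.3 × 10⁻⁴)(+0.10) = 3.7 × 10⁻⁴ → stable
  92–202 m: −αΔT+βΔS = −(2.1 × 10⁻⁴)(-2.0)+(7.3 × 10⁻⁴)(+0.44) = 7.4 × 10⁻⁴ → stable
  202–211 m: −αΔT+βΔS = −(2.1 × 10⁻⁴)(+7.2)+(7.3 × 10⁻⁴)(+0.18) = -1.4 × 10⁻³ → UNSTABLE
  211–238 m: −αΔT+βΔS = −(2.1 × 10⁻⁴)(-9.1)+(7.3 × 10⁻⁴)(+1.47) = 3.0 × 10⁻³ → stable
The 202–211 m interval has Δρ < 0: lighter water underlies denser water.

202–211 m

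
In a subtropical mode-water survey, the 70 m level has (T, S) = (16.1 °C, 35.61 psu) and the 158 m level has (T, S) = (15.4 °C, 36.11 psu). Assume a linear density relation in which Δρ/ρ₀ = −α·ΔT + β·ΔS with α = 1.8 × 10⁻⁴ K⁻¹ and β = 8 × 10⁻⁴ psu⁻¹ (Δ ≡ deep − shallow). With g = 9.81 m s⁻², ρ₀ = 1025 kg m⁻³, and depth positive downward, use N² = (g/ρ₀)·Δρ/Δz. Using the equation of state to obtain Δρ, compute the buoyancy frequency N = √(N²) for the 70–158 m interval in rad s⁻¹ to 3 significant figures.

ΔT = -0.7 K, ΔS = +0.50 psu (deep − shallow).
Δρ/ρ₀ = −αΔT + βΔS = 1.26 × 10⁻⁴ + 4.00 × 10⁻⁴ = 5.26 × 10⁻⁴, so Δρ ≈ 0.5392 kg m⁻³.
N² = (g/ρ₀)·Δρ/Δz = g·(Δρ/ρ₀)/Δz = 9.81 × 5.26 × 10⁻⁴ / 88 = 5.8637 × 10⁻⁵ s⁻².
N = √(5.8637 × 10⁻⁵) = 7.6575 × 10⁻³ rad s⁻¹ ≈ 7.66 × 10⁻³ rad s⁻¹.

7.66 × 10⁻³ rad s⁻¹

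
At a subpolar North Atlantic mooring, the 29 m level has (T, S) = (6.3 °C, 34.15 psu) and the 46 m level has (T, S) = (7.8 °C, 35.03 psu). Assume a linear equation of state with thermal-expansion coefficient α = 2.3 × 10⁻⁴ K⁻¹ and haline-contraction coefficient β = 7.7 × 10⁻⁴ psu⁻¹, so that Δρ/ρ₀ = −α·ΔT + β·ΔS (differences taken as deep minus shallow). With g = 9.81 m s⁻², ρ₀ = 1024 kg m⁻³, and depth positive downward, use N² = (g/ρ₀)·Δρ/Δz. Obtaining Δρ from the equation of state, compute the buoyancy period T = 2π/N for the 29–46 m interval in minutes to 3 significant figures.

ΔT = +1.5 K, ΔS = +0.88 psu (deep − shallow).
Δρ/ρ₀ = −αΔT + βΔS = -3.45 × 10⁻⁴ + 6.776 × 10⁻⁴ = 3.326 × 10⁻⁴, so Δρ ≈ 0.3406 kg m⁻³.
N² = (g/ρ₀)·Δρ/Δz = g·(Δρ/ρ₀)/Δz = 9.81 × 3.326 × 10⁻⁴ / 17 = 1.9193 × 10⁻⁴ s⁻².
N = √(1.9193 × 10⁻⁴) = 0.013854 rad s⁻¹ → T = 2π/N = 453.53 s = 7.5588 min ≈ 7.56 min.

7.56 min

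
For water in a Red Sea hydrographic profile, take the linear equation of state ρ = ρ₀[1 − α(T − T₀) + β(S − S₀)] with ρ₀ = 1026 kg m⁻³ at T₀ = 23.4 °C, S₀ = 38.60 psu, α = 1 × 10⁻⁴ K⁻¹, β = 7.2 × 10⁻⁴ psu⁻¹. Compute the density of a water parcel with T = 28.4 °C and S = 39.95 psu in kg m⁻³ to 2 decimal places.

1026.48 kg m⁻³

T − T₀ = +5.0 K, S − S₀ = +1.35 psu.
Bracket = 1 − α·(+5.0) + β·(+1.35) = 1 + (4.72 × 10⁻⁴) = 1.0004720.
ρ = 1026 × 1.0004720 = 1026.48 kg m⁻³.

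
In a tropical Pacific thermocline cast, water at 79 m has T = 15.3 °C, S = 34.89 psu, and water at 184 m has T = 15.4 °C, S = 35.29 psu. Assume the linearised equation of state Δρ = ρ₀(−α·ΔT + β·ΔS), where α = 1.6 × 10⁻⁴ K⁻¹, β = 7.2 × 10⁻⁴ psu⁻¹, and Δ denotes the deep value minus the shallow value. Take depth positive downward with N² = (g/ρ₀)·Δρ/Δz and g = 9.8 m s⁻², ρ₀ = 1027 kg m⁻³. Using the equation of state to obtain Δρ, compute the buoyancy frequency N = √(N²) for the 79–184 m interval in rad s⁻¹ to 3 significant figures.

ΔT = +0.1 K, ΔS = +0.40 psu (deep − shallow).
Δρ/ρ₀ = −αΔT + βΔS = -1.60 × 10⁻⁵ + 2.88 × 10⁻⁴ = 2.72 × 10⁻⁴, so Δρ ≈ 0.2793 kg m⁻³.
N² = (g/ρ₀)·Δρ/Δz = g·(Δρ/ρ₀)/Δz = 9.8 × 2.72 × 10⁻⁴ / 105 = 2.5387 × 10⁻⁵ s⁻².
N = √(2.5387 × 10⁻⁵) = 5.0386 × 10⁻³ rad s⁻¹ ≈ 5.04 × 10⁻³ rad s⁻¹.

5.04 × 10⁻³ rad s⁻¹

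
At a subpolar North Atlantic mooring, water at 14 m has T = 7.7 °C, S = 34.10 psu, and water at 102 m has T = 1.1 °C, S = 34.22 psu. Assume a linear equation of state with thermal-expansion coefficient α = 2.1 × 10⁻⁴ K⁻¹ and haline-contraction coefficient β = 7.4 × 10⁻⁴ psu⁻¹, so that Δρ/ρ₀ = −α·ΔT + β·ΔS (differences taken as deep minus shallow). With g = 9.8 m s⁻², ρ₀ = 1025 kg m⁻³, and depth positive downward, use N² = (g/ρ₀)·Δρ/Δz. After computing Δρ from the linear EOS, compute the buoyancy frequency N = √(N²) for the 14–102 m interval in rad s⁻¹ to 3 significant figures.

0.0128 rad s⁻¹

ΔT = -6.6 K, ΔS = +0.12 psu (deep − shallow).
Δρ/ρ₀ = −αΔT + βΔS = 1.386 × 10⁻³ + 8.88 × 10⁻⁵ = 1.4748 × 10⁻³, so Δρ ≈ 1.512 kg m⁻³.
N² = (g/ρ₀)·Δρ/Δz = g·(Δρ/ρ₀)/Δz = 9.8 × 1.4748 × 10⁻³ / 88 = 1.6424 × 10⁻⁴ s⁻².
N = √(1.6424 × 10⁻⁴) = 0.012816 rad s⁻¹ ≈ 0.0128 rad s⁻¹.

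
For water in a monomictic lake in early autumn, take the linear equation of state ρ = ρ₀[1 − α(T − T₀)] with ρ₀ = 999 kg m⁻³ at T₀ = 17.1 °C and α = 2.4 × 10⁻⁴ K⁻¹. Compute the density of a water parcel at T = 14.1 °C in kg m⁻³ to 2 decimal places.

T − T₀ = -3.0 K.
Bracket = 1 − α·(-3.0) = 1 + (7.20 × 10⁻⁴) = 1.0007200.
ρ = 999 × 1.0007200 = 999.72 kg m⁻³.

999.72 kg m⁻³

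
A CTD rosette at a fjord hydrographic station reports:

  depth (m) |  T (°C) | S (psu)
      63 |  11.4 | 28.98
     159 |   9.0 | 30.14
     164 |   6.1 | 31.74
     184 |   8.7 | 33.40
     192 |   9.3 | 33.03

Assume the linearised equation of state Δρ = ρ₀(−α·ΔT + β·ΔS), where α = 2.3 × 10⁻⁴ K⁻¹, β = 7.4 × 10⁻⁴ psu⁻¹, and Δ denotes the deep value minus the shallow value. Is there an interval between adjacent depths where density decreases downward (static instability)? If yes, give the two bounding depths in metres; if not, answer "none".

184–192 m

Evaluate Δρ/ρ₀ = −αΔT + βΔS across each adjacent pair:
  63–159 m: −αΔT+βΔS = −(2.3 × 10⁻⁴)(-2.4)+(7.4 × 10⁻⁴)(+1.16) = 1.4 × 10⁻³ → stable
  159–164 m: −αΔT+βΔS = −(2.3 × 10⁻⁴)(-2.9)+(7.4 × 10⁻⁴)(+1.60) = 1.9 × 10⁻³ → stable
  164–184 m: −αΔT+βΔS = −(2.3 × 10⁻⁴)(+2.6)+(7.4 × 10⁻⁴)(+1.66) = 6.3 × 10⁻⁴ → stable
  184–192 m: −αΔT+βΔS = −(2.3 × 10⁻⁴)(+0.6)+(7.4 × 10⁻⁴)(-0.37) = -4.1 × 10⁻⁴ → UNSTABLE
The 184–192 m interval has Δρ < 0: lighter water underlies denser water.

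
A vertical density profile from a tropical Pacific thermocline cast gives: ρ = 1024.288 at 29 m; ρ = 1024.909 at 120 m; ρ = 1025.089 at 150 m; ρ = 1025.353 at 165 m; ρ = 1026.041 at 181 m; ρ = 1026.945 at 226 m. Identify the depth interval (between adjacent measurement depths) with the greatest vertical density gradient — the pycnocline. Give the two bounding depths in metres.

Compute the density gradient over each adjacent pair:
  29–120 m: Δρ/Δz = 0.621/91 = 6.8 × 10⁻³ kg m⁻⁴
  120–150 m: Δρ/Δz = 0.180/30 = 6.0 × 10⁻³ kg m⁻⁴
  150–165 m: Δρ/Δz = 0.264/15 = 0.018 kg m⁻⁴
  165–181 m: Δρ/Δz = 0.688/16 = 0.043 kg m⁻⁴
  181–226 m: Δρ/Δz = 0.904/45 = 0.020 kg m⁻⁴
The largest gradient is in the 165–181 m interval — the pycnocline.

165–181 m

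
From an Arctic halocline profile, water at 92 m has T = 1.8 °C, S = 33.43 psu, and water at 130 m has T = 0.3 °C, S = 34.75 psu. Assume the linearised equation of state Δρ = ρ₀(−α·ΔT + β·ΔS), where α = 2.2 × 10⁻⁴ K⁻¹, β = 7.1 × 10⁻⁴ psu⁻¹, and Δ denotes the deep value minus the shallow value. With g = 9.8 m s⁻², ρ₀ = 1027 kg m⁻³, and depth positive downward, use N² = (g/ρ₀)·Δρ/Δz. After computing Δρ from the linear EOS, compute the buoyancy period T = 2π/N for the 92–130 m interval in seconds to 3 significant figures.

ΔT = -1.5 K, ΔS = +1.32 psu (deep − shallow).
Δρ/ρ₀ = −αΔT + βΔS = 3.30 × 10⁻⁴ + 9.372 × 10⁻⁴ = 1.2672 × 10⁻³, so Δρ ≈ 1.301 kg m⁻³.
N² = (g/ρ₀)·Δρ/Δz = g·(Δρ/ρ₀)/Δz = 9.8 × 1.2672 × 10⁻³ / 38 = 3.2680 × 10⁻⁴ s⁻².
N = √(3.2680 × 10⁻⁴) = 0.018078 rad s⁻¹ → T = 2π/N = 347.56 s ≈ 348 s.

348 s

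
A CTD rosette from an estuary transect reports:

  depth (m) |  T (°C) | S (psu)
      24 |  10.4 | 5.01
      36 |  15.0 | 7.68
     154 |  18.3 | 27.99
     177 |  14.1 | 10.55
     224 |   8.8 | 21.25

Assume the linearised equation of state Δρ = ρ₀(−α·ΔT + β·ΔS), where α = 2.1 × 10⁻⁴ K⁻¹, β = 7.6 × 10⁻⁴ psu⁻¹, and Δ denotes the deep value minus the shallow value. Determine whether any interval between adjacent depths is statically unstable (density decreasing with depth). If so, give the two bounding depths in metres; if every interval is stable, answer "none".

Evaluate Δρ/ρ₀ = −αΔT + βΔS across each adjacent pair:
  24–36 m: −αΔT+βΔS = −(2.1 × 10⁻⁴)(+4.6)+(7.6 × 10⁻⁴)(+2.67) = 1.1 × 10⁻³ → stable
  36–154 m: −αΔT+βΔS = −(2.1 × 10⁻⁴)(+3.3)+(7.6 × 10⁻⁴)(+20.31) = 0.015 → stable
  154–177 m: −αΔT+βΔS = −(2.1 × 10⁻⁴)(-4.2)+(7.6 × 10⁻⁴)(-17.44) = -0.012 → UNSTABLE
  177–224 m: −αΔT+βΔS = −(2.1 × 10⁻⁴)(-5.3)+(7.6 × 10⁻⁴)(+10.70) = 9.2 × 10⁻³ → stable
The 154–177 m interval has Δρ < 0: lighter water underlies denser water.

154–177 m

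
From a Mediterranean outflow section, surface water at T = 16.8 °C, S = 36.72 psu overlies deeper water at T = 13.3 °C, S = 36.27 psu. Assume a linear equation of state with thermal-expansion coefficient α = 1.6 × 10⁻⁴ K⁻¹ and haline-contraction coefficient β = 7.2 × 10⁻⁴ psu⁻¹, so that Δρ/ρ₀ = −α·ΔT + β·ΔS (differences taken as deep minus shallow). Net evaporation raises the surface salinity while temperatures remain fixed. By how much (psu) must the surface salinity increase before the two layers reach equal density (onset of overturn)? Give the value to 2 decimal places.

0.33 psu

Neutral buoyancy requires −α(T_deep − T_surf) + β(S_deep − S_surf′) = 0.
S_surf′ = S_deep − (α/β)·ΔT = 36.27 − (1.6 × 10⁻⁴/7.2 × 10⁻⁴)·(-3.5) = 37.0478 psu.
Increase required: 37.0478 − 36.72 = 0.3278 psu.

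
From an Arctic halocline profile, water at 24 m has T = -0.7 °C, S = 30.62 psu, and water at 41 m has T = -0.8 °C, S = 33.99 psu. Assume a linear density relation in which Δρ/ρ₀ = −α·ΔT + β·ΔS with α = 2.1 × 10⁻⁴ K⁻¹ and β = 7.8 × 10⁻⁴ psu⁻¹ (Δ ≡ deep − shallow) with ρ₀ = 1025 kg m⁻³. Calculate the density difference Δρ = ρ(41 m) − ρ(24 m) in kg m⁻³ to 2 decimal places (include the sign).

+2.72 kg m⁻³

ΔT = -0.1 K, ΔS = +3.37 psu (deep − shallow).
Δρ/ρ₀ = −(2.1 × 10⁻⁴)(-0.1) + (7.8 × 10⁻⁴)(+3.37) = 2.6496 × 10⁻³.
Δρ = 1025 × (2.6496 × 10⁻³) = +2.72 kg m⁻³.
Positive Δρ: denser below, stable.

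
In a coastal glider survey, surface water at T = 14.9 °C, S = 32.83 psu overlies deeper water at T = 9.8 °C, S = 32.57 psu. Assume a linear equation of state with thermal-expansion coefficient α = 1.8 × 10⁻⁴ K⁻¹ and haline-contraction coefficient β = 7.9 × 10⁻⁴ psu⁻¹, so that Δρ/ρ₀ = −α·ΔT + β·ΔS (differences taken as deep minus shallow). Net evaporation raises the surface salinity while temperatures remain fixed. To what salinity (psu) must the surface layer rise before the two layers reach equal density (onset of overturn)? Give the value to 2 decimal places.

33.73 psu

Neutral buoyancy requires −α(T_deep − T_surf) + β(S_deep − S_surf′) = 0.
S_surf′ = S_deep − (α/β)·ΔT = 32.57 − (1.8 × 10⁻⁴/7.9 × 10⁻⁴)·(-5.1) = 33.7320 psu.
Increase required: 33.7320 − 32.83 = 0.9020 psu.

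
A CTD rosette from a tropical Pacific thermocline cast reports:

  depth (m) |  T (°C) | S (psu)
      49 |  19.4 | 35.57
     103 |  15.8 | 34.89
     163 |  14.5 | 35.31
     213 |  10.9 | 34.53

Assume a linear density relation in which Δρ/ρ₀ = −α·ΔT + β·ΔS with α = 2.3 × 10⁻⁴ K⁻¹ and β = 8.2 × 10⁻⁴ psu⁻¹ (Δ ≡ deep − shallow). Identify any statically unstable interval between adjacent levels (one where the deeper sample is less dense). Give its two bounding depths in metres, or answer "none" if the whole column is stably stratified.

none

Evaluate Δρ/ρ₀ = −αΔT + βΔS across each adjacent pair:
  49–103 m: −αΔT+βΔS = −(2.3 × 10⁻⁴)(-3.6)+(8.2 × 10⁻⁴)(-0.68) = 2.7 × 10⁻⁴ → stable
  103–163 m: −αΔT+βΔS = −(2.3 × 10⁻⁴)(-1.3)+(8.2 × 10⁻⁴)(+0.42) = 6.4 × 10⁻⁴ → stable
  163–213 m: −αΔT+βΔS = −(2.3 × 10⁻⁴)(-3.6)+(8.2 × 10⁻⁴)(-0.78) = 1.9 × 10⁻⁴ → stable
Every interval has Δρ > 0: the column is stably stratified throughout.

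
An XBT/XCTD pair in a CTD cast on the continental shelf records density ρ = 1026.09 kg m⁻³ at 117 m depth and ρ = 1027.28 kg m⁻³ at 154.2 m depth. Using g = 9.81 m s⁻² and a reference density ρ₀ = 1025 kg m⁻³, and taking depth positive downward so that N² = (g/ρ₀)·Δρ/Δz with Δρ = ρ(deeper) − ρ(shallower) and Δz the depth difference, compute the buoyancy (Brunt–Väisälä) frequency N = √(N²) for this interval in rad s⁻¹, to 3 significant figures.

Δρ = 1027.28 − 1026.09 = 1.19 kg m⁻³ over Δz = 154.2 − 117 = 37.2 m.
N² = (9.81/1025) × (1.19/37.2) = 3.0616 × 10⁻⁴ s⁻².
N = √(3.0616 × 10⁻⁴) = 0.017497 rad s⁻¹ ≈ 0.0175 rad s⁻¹.
A positive N² confirms static stability across the interval.

0.0175 rad s⁻¹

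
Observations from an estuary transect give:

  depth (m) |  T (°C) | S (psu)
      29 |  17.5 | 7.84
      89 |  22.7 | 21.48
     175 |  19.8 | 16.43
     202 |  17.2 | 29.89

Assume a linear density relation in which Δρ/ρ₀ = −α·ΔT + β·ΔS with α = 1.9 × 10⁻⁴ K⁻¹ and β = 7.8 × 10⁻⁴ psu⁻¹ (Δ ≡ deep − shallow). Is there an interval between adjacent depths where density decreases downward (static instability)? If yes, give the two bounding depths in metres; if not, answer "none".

Evaluate Δρ/ρ₀ = −αΔT + βΔS across each adjacent pair:
  29–89 m: −αΔT+βΔS = −(1.9 × 10⁻⁴)(+5.2)+(7.8 × 10⁻⁴)(+13.64) = 9.7 × 10⁻³ → stable
  89–175 m: −αΔT+βΔS = −(1.9 × 10⁻⁴)(-2.9)+(7.8 × 10⁻⁴)(-5.05) = -3.4 × 10⁻³ → UNSTABLE
  175–202 m: −αΔT+βΔS = −(1.9 × 10⁻⁴)(-2.6)+(7.8 × 10⁻⁴)(+13.46) = 0.011 → stable
The 89–175 m interval has Δρ < 0: lighter water underlies denser water.

89–175 m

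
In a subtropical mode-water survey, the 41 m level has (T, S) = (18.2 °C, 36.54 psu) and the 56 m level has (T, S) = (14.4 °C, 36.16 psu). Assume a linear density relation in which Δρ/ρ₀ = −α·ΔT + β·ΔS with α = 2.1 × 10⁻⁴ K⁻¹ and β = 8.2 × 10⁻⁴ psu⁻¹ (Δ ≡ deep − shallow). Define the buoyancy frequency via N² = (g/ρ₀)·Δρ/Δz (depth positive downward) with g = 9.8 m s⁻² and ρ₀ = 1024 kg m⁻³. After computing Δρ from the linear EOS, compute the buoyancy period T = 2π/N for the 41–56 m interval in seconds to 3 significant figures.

ΔT = -3.8 K, ΔS = -0.38 psu (deep − shallow).
Δρ/ρ₀ = −αΔT + βΔS = 7.98 × 10⁻⁴ − 3.116 × 10⁻⁴ = 4.864 × 10⁻⁴, so Δρ ≈ 0.4981 kg m⁻³.
N² = (g/ρ₀)·Δρ/Δz = g·(Δρ/ρ₀)/Δz = 9.8 × 4.864 × 10⁻⁴ / 15 = 3.1778 × 10⁻⁴ s⁻².
N = √(3.1778 × 10⁻⁴) = 0.017826 rad s⁻¹ → T = 2π/N = 352.47 s ≈ 352 s.

352 s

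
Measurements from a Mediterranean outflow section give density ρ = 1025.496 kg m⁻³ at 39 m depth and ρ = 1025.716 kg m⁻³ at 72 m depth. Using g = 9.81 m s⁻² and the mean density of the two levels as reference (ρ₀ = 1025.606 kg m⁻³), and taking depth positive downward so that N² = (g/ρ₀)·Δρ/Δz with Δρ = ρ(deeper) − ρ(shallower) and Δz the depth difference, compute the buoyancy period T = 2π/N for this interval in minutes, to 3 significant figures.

Δρ = 1025.716 − 1025.496 = 0.220 kg m⁻³ over Δz = 72 − 39 = 33 m.
N² = (9.81/1025.606) × (0.220/33) = 6.3767 × 10⁻⁵ s⁻².
N = √(6.3767 × 10⁻⁵) = 7.9854 × 10⁻³ rad s⁻¹, so T = 2π/N = 786.83 s = 13.114 min ≈ 13.1 min.
A positive N² confirms static stability across the interval.

13.1 min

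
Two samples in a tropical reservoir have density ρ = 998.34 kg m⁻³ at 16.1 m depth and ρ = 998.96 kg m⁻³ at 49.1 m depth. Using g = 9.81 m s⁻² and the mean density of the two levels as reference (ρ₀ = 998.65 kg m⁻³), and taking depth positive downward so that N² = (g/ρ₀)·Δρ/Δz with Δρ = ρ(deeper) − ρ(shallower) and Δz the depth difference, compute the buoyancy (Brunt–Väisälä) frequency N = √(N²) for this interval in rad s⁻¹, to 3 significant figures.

Δρ = 998.96 − 998.34 = 0.62 kg m⁻³ over Δz = 49.1 − 16.1 = 33 m.
N² = (9.81/998.65) × (0.62/33) = 1.8456 × 10⁻⁴ s⁻².
N = √(1.8456 × 10⁻⁴) = 0.013585 rad s⁻¹ ≈ 0.0136 rad s⁻¹.

0.0136 rad s⁻¹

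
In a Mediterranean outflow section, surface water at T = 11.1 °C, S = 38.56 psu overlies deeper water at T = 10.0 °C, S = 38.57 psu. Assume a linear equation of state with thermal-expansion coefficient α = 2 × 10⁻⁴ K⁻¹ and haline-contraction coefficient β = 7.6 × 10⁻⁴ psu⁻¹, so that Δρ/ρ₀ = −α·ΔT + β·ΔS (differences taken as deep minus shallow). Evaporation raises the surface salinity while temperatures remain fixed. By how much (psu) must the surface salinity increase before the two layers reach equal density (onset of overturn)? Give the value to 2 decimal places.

0.30 psu

Neutral buoyancy requires −α(T_deep − T_surf) + β(S_deep − S_surf′) = 0.
S_surf′ = S_deep − (α/β)·ΔT = 38.57 − (2 × 10⁻⁴/7.6 × 10⁻⁴)·(-1.1) = 38.8595 psu.
Increase required: 38.8595 − 38.56 = 0.2995 psu.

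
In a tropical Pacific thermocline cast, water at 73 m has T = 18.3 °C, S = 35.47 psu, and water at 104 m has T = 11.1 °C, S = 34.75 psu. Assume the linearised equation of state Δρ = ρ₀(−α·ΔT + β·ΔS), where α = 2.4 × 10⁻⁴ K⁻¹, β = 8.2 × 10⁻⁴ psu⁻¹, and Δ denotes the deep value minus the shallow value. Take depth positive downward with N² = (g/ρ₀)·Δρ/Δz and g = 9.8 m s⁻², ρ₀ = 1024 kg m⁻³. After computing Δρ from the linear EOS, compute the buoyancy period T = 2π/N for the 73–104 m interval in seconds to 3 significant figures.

331 s

ΔT = -7.2 K, ΔS = -0.72 psu (deep − shallow).
Δρ/ρ₀ = −αΔT + βΔS = 1.728 × 10⁻³ − 5.904 × 10⁻⁴ = 1.1376 × 10⁻³, so Δρ ≈ 1.165 kg m⁻³.
N² = (g/ρ₀)·Δρ/Δz = g·(Δρ/ρ₀)/Δz = 9.8 × 1.1376 × 10⁻³ / 31 = 3.5963 × 10⁻⁴ s⁻².
N = √(3.5963 × 10⁻⁴) = 0.018964 rad s⁻¹ → T = 2π/N = 331.32 s ≈ 331 s.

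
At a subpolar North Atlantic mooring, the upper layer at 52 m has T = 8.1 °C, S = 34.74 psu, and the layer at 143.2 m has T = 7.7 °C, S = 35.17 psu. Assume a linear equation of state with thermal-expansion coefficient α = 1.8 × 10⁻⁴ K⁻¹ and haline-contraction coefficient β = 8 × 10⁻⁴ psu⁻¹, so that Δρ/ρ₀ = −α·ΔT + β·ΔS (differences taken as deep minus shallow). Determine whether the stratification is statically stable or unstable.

ΔT = 7.7 − 8.1 = -0.4 K and ΔS = 35.17 − 34.74 = +0.43 psu (deep − shallow).
−αΔT = 7.20 × 10⁻⁵; βΔS = 3.44 × 10⁻⁴; sum Δρ/ρ₀ = 4.16 × 10⁻⁴.
Δρ/ρ₀ > 0, so Δρ > 0: deeper water is denser → statically stable.

stable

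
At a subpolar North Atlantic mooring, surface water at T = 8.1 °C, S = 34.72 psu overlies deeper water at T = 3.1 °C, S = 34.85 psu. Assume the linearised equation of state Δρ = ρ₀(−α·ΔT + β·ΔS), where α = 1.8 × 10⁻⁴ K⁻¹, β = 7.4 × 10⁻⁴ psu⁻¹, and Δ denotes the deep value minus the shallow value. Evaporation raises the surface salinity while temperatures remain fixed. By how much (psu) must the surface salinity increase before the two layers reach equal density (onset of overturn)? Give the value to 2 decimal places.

1.35 psu

Neutral buoyancy requires −α(T_deep − T_surf) + β(S_deep − S_surf′) = 0.
S_surf′ = S_deep − (α/β)·ΔT = 34.85 − (1.8 × 10⁻⁴/7.4 × 10⁻⁴)·(-5.0) = 36.0662 psu.
Increase required: 36.0662 − 34.72 = 1.3462 psu.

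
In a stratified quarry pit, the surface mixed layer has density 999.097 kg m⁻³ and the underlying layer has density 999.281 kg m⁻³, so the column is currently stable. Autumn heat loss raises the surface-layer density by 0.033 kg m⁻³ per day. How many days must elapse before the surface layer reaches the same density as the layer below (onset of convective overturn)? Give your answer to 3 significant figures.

Density deficit of the surface layer: 999.281 − 999.097 = 0.184 kg m⁻³.
Required change = 0.184 / 0.033 = 5.58 days.

5.58 days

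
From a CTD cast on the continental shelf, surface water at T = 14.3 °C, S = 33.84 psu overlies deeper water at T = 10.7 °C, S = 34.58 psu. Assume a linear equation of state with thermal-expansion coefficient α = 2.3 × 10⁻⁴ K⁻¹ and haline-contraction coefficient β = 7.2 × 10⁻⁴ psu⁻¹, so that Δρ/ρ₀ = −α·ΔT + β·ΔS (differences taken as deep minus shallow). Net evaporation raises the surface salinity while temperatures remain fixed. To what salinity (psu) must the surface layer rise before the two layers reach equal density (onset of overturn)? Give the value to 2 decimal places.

35.73 psu

Neutral buoyancy requires −α(T_deep − T_surf) + β(S_deep − S_surf′) = 0.
S_surf′ = S_deep − (α/β)·ΔT = 34.58 − (2.3 × 10⁻⁴/7.2 × 10⁻⁴)·(-3.6) = 35.7300 psu.
Increase required: 35.7300 − 33.84 = 1.8900 psu.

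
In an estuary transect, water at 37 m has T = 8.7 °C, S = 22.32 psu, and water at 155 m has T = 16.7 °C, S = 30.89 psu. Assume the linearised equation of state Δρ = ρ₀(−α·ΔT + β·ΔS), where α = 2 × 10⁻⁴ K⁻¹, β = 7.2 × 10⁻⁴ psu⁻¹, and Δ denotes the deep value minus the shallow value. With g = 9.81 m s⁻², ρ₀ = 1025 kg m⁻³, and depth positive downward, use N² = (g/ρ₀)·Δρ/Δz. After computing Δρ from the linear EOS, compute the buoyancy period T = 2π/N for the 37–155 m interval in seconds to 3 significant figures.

322 s

ΔT = +8.0 K, ΔS = +8.57 psu (deep − shallow).
Δρ/ρ₀ = −αΔT + βΔS = -1.60 × 10⁻³ + 6.1704 × 10⁻³ = 4.5704 × 10⁻³, so Δρ ≈ 4.685 kg m⁻³.
N² = (g/ρ₀)·Δρ/Δz = g·(Δρ/ρ₀)/Δz = 9.81 × 4.5704 × 10⁻³ / 118 = 3.7996 × 10⁻⁴ s⁻².
N = √(3.7996 × 10⁻⁴) = 0.019493 rad s⁻¹ → T = 2π/N = 322.33 s ≈ 322 s.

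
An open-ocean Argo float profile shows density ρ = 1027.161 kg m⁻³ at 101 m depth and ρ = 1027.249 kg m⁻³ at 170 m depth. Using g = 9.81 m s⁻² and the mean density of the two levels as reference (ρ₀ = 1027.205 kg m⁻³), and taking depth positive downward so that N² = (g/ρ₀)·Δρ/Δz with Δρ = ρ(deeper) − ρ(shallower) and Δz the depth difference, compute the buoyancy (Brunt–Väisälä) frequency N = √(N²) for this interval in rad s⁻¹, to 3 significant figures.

Δρ = 1027.249 − 1027.161 = 0.088 kg m⁻³ over Δz = 170 − 101 = 69 m.
N² = (9.81/1027.205) × (0.088/69) = 1.2180 × 10⁻⁵ s⁻².
N = √(1.2180 × 10⁻⁵) = 3.4900 × 10⁻³ rad s⁻¹ ≈ 3.49 × 10⁻³ rad s⁻¹.
N² > 0, so the interval is statically stable.

3.49 × 10⁻³ rad s⁻¹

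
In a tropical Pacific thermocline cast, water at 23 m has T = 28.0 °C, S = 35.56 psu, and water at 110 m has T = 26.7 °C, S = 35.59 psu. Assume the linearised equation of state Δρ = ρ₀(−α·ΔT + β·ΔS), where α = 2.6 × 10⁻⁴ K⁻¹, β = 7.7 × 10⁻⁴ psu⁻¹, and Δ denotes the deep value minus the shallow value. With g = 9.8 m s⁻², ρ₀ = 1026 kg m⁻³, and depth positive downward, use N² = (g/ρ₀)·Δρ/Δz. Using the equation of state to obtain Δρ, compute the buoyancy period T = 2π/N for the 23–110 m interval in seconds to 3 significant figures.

985 s

ΔT = -1.3 K, ΔS = +0.03 psu (deep − shallow).
Δρ/ρ₀ = −αΔT + βΔS = 3.38 × 10⁻⁴ + 2.31 × 10⁻⁵ = 3.611 × 10⁻⁴, so Δρ ≈ 0.3705 kg m⁻³.
N² = (g/ρ₀)·Δρ/Δz = g·(Δρ/ρ₀)/Δz = 9.8 × 3.611 × 10⁻⁴ / 87 = 4.0676 × 10⁻⁵ s⁻².
N = √(4.0676 × 10⁻⁵) = 6.3778 × 10⁻³ rad s⁻¹ → T = 2π/N = 985.16 s ≈ 985 s.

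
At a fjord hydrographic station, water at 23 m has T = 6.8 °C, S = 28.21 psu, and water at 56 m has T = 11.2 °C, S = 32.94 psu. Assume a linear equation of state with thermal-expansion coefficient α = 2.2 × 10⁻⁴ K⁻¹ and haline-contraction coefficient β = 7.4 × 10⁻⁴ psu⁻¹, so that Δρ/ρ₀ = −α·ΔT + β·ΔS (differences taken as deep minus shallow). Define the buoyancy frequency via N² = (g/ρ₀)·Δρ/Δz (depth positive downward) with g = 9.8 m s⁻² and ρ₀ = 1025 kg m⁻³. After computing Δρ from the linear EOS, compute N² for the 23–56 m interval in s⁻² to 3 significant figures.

ΔT = +4.4 K, ΔS = +4.73 psu (deep − shallow).
Δρ/ρ₀ = −αΔT + βΔS = -9.68 × 10⁻⁴ + 3.5002 × 10⁻³ = 2.5322 × 10⁻³, so Δρ ≈ 2.596 kg m⁻³.
N² = (g/ρ₀)·Δρ/Δz = g·(Δρ/ρ₀)/Δz = 9.8 × 2.5322 × 10⁻³ / 33 = 7.5199 × 10⁻⁴ s⁻² ≈ 7.52 × 10⁻⁴ s⁻².

7.52 × 10⁻⁴ s⁻²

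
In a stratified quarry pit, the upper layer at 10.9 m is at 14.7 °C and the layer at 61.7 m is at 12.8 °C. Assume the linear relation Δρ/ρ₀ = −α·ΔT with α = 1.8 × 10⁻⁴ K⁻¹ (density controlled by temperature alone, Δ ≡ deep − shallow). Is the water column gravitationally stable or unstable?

ΔT = 12.8 − 14.7 = -1.9 K, so Δρ/ρ₀ = −αΔT = 3.42 × 10⁻⁴.
Δρ/ρ₀ > 0, so Δρ > 0: deeper water is denser → statically stable.

stable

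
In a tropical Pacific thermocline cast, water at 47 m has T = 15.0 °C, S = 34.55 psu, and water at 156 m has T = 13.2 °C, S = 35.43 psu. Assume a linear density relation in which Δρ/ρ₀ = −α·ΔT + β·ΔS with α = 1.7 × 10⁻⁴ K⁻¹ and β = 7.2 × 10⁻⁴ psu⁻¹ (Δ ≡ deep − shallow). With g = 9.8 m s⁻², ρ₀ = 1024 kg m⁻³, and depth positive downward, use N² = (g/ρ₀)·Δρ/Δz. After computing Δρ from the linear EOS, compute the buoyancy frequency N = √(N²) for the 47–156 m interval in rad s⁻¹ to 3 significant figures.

ΔT = -1.8 K, ΔS = +0.88 psu (deep − shallow).
Δρ/ρ₀ = −αΔT + βΔS = 3.06 × 10⁻⁴ + 6.336 × 10⁻⁴ = 9.396 × 10⁻⁴, so Δρ ≈ 0.9622 kg m⁻³.
N² = (g/ρ₀)·Δρ/Δz = g·(Δρ/ρ₀)/Δz = 9.8 × 9.396 × 10⁻⁴ / 109 = 8.4478 × 10⁻⁵ s⁻².
N = √(8.4478 × 10⁻⁵) = 9.1912 × 10⁻³ rad s⁻¹ ≈ 9.19 × 10⁻³ rad s⁻¹.

9.19 × 10⁻³ rad s⁻¹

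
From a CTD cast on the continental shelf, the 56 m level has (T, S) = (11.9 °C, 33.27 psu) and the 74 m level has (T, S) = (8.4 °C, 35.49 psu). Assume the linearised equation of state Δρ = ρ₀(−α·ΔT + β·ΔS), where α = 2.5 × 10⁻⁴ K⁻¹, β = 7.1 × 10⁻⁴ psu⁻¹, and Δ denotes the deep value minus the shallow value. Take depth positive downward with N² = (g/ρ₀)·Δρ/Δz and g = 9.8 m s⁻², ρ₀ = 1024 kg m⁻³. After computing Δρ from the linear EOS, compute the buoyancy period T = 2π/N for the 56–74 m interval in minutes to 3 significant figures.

ΔT = -3.5 K, ΔS = +2.22 psu (deep − shallow).
Δρ/ρ₀ = −αΔT + βΔS = 8.75 × 10⁻⁴ + 1.5762 × 10⁻³ = 2.4512 × 10⁻³, so Δρ ≈ 2.510 kg m⁻³.
N² = (g/ρ₀)·Δρ/Δz = g·(Δρ/ρ₀)/Δz = 9.8 × 2.4512 × 10⁻³ / 18 = 1.3345 × 10⁻³ s⁻².
N = √(1.3345 × 10⁻³) = 0.036531 rad s⁻¹ → T = 2π/N = 172.00 s = 2.8667 min ≈ 2.87 min.

2.87 min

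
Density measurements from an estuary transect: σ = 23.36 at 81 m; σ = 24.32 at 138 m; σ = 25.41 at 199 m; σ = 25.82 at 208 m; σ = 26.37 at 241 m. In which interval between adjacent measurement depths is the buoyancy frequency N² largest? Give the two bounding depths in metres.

Compute the density gradient over each adjacent pair:
  81–138 m: Δρ/Δz = 0.96/57 = 0.017 kg m⁻⁴
  138–199 m: Δρ/Δz = 1.09/61 = 0.018 kg m⁻⁴
  199–208 m: Δρ/Δz = 0.41/9 = 0.046 kg m⁻⁴
  208–241 m: Δρ/Δz = 0.55/33 = 0.017 kg m⁻⁴
The largest gradient is in the 199–208 m interval — the pycnocline.

199–208 m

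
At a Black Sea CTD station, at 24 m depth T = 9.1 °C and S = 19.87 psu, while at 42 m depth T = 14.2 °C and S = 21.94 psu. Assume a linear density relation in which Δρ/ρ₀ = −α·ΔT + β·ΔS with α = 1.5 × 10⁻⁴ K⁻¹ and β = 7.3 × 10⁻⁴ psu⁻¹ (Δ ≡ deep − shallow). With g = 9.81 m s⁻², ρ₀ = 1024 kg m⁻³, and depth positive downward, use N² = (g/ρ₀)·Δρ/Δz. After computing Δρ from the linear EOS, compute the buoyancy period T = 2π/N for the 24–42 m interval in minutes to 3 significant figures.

ΔT = +5.1 K, ΔS = +2.07 psu (deep − shallow).
Δρ/ρ₀ = −αΔT + βΔS = -7.65 × 10⁻⁴ + 1.5111 × 10⁻³ = 7.461 × 10⁻⁴, so Δρ ≈ 0.7640 kg m⁻³.
N² = (g/ρ₀)·Δρ/Δz = g·(Δρ/ρ₀)/Δz = 9.81 × 7.461 × 10⁻⁴ / 18 = 4.0662 × 10⁻⁴ s⁻².
N = √(4.0662 × 10⁻⁴) = 0.020165 rad s⁻¹ → T = 2π/N = 311.59 s = 5.1932 min ≈ 5.19 min.

5.19 min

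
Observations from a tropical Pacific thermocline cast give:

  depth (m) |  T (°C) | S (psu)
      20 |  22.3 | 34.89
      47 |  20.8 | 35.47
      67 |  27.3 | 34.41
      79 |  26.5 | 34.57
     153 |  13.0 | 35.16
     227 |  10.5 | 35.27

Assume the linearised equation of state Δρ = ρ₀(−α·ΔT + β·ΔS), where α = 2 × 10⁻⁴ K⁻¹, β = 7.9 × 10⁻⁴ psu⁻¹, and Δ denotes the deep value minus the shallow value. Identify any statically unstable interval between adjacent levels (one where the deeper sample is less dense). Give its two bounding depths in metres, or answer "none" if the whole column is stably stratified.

Evaluate Δρ/ρ₀ = −αΔT + βΔS across each adjacent pair:
  20–47 m: −αΔT+βΔS = −(2 × 10⁻⁴)(-1.5)+(7.9 × 10⁻⁴)(+0.58) = 7.6 × 10⁻⁴ → stable
  47–67 m: −αΔT+βΔS = −(2 × 10⁻⁴)(+6.5)+(7.9 × 10⁻⁴)(-1.06) = -2.1 × 10⁻³ → UNSTABLE
  67–79 m: −αΔT+βΔS = −(2 × 10⁻⁴)(-0.8)+(7.9 × 10⁻⁴)(+0.16) = 2.9 × 10⁻⁴ → stable
  79–153 m: −αΔT+βΔS = −(2 × 10⁻⁴)(-13.5)+(7.9 × 10⁻⁴)(+0.59) = 3.2 × 10⁻³ → stable
  153–227 m: −αΔT+βΔS = −(2 × 10⁻⁴)(-2.5)+(7.9 × 10⁻⁴)(+0.11) = 5.9 × 10⁻⁴ → stable
The 47–67 m interval has Δρ < 0: lighter water underlies denser water.

47–67 m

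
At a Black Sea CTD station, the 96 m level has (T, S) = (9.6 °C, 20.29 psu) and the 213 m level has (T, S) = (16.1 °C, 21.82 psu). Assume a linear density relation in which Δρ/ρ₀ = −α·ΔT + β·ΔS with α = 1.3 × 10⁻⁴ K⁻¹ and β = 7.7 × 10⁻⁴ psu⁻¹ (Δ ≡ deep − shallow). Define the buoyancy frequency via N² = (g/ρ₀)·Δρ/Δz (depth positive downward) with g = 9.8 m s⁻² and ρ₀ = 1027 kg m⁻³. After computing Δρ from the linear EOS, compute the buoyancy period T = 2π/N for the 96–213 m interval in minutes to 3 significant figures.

19.8 min

ΔT = +6.5 K, ΔS = +1.53 psu (deep − shallow).
Δρ/ρ₀ = −αΔT + βΔS = -8.45 × 10⁻⁴ + 1.1781 × 10⁻³ = 3.331 × 10⁻⁴, so Δρ ≈ 0.3421 kg m⁻³.
N² = (g/ρ₀)·Δρ/Δz = g·(Δρ/ρ₀)/Δz = 9.8 × 3.331 × 10⁻⁴ / 117 = 2.7901 × 10⁻⁵ s⁻².
N = √(2.7901 × 10⁻⁵) = 5.2821 × 10⁻³ rad s⁻¹ → T = 2π/N = 1.1895 × 10³ s = 19.825 min ≈ 19.8 min.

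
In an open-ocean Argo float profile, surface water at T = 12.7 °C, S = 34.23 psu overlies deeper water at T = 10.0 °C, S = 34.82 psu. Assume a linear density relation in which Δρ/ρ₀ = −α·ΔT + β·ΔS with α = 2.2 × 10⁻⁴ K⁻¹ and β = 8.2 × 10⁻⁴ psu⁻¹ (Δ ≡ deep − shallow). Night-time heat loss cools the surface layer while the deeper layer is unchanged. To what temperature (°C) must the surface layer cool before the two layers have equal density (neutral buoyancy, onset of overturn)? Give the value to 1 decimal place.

7.8 °C

Neutral buoyancy requires Δρ = 0, i.e. −α(T_deep − T_surf′) + β(S_deep − S_surf) = 0.
T_surf′ = T_deep − (β/α)·ΔS = 10.0 − (8.2 × 10⁻⁴/2.2 × 10⁻⁴)·(+0.59) = 7.801 °C.
Cooling required: 12.7 − (7.801) = 4.899 °C.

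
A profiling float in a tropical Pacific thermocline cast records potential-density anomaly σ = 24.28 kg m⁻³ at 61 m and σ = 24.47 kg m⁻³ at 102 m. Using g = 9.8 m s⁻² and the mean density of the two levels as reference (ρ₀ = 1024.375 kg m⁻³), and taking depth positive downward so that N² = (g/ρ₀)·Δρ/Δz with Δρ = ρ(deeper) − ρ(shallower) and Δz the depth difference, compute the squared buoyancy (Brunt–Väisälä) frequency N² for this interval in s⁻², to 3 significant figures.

Δρ = 1024.47 − 1024.28 = 0.19 kg m⁻³ over Δz = 102 − 61 = 41 m.
N² = (9.8/1024.375) × (0.19/41) = 4.4334 × 10⁻⁵ s⁻² ≈ 4.43 × 10⁻⁵ s⁻².

4.43 × 10⁻⁵ s⁻²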